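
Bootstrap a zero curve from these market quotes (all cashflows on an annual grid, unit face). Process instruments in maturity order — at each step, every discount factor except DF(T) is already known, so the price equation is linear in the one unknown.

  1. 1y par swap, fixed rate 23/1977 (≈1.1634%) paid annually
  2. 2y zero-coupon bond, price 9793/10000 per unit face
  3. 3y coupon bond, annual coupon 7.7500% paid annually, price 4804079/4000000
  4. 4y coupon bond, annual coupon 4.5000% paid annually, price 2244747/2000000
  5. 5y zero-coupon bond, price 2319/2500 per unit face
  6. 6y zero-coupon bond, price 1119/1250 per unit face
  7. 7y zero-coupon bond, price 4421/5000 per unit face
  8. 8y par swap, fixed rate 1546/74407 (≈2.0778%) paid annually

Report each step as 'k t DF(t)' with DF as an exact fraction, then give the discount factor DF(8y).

1 1 1977/2000
2 2 9793/10000
3 3 9731/10000
4 4 4737/5000
5 5 2319/2500
6 6 1119/1250
7 7 4421/5000
8 8 4227/5000
DF(8y) = 4227/5000 ≈ 0.845400

step 1 [1y] swap r/1=23/1977: DF=(1 − 23/1977·(0))/(1+23/1977) = 1977/2000 ≈ 0.988500
step 2 [2y] zero: DF = P = 9793/10000 ≈ 0.979300
step 3 [3y] bond c/1=31/400: DF=(4804079/4000000 − 31/400·(0.988500+0.979300))/(1+31/400) = 9731/10000 ≈ 0.973100
step 4 [4y] bond c/1=9/200: DF=(2244747/2000000 − 9/200·(0.988500+0.979300+0.973100))/(1+9/200) = 4737/5000 ≈ 0.947400
step 5 [5y] zero: DF = P = 2319/2500 ≈ 0.927600
step 6 [6y] zero: DF = P = 1119/1250 ≈ 0.895200
step 7 [7y] zero: DF = P = 4421/5000 ≈ 0.884200
step 8 [8y] swap r/1=1546/74407: DF=(1 − 1546/74407·(0.988500+0.979300+0.973100+0.947400+0.927600+0.895200+0.884200))/(1+1546/74407) = 4227/5000 ≈ 0.845400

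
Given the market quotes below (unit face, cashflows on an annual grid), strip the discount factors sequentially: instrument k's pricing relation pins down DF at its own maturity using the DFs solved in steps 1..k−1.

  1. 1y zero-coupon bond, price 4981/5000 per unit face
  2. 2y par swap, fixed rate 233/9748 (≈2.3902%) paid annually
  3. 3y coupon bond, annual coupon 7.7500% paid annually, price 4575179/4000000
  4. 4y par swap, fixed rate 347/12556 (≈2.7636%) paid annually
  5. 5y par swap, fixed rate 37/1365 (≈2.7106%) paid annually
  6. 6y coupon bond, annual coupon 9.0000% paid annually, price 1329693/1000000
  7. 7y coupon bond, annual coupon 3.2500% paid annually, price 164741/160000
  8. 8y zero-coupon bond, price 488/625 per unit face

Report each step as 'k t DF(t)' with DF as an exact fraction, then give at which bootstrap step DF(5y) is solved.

1 1 4981/5000
2 2 4767/5000
3 3 9213/10000
4 4 8959/10000
5 5 4371/5000
6 6 8367/10000
7 7 1031/1250
8 8 488/625
DF(5y) is solved at step 5

step 1 [1y] zero: DF = P = 4981/5000 ≈ 0.996200
step 2 [2y] swap r/1=233/9748: DF=(1 − 233/9748·(0.996200))/(1+233/9748) = 4767/5000 ≈ 0.953400
step 3 [3y] bond c/1=31/400: DF=(4575179/4000000 − 31/400·(0.996200+0.953400))/(1+31/400) = 9213/10000 ≈ 0.921300
step 4 [4y] swap r/1=347/12556: DF=(1 − 347/12556·(0.996200+0.953400+0.921300))/(1+347/12556) = 8959/10000 ≈ 0.895900
step 5 [5y] swap r/1=37/1365: DF=(1 − 37/1365·(0.996200+0.953400+0.921300+0.895900))/(1+37/1365) = 4371/5000 ≈ 0.874200
step 6 [6y] bond c/1=9/100: DF=(1329693/1000000 − 9/100·(0.996200+0.953400+0.921300+0.895900+0.874200))/(1+9/100) = 8367/10000 ≈ 0.836700
step 7 [7y] bond c/1=13/400: DF=(164741/160000 − 13/400·(0.996200+0.953400+0.921300+0.895900+0.874200+0.836700))/(1+13/400) = 1031/1250 ≈ 0.824800
step 8 [8y] zero: DF = P = 488/625 ≈ 0.780800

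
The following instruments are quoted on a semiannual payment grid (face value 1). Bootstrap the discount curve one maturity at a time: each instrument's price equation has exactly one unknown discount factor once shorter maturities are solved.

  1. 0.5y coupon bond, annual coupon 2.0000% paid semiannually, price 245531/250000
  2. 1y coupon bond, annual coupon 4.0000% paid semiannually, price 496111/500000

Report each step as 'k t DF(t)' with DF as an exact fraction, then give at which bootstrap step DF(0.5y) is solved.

step 1 [0.5y] bond c/2=1/100: DF=(245531/250000 − 1/100·(0))/(1+1/100) = 2431/2500 ≈ 0.972400
step 2 [1y] bond c/2=1/50: DF=(496111/500000 − 1/50·(0.972400))/(1+1/50) = 9537/10000 ≈ 0.953700

1 1/2 2431/2500
2 1 9537/10000
DF(0.5y) is solved at step 1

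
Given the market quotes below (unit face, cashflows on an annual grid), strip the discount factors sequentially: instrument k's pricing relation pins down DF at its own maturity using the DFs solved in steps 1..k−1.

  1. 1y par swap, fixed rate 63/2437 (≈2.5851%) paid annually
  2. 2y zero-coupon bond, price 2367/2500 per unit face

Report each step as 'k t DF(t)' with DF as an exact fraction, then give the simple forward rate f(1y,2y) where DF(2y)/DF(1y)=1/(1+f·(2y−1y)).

1 1 2437/2500
2 2 2367/2500
f(1y,2y) = ((2437/2500)/(2367/2500) − 1)/(1) = 70/2367 ≈ 2.9573%

step 1 [1y] swap r/1=63/2437: DF=(1 − 63/2437·(0))/(1+63/2437) = 2437/2500 ≈ 0.974800
step 2 [2y] zero: DF = P = 2367/2500 ≈ 0.946800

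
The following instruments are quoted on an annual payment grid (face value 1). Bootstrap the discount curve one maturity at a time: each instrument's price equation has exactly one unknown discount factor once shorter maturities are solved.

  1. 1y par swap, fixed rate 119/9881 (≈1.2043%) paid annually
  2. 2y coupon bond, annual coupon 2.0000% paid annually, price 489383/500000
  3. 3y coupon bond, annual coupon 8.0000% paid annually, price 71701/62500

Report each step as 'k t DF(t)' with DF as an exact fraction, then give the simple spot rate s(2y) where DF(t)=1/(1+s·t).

step 1 [1y] swap r/1=119/9881: DF=(1 − 119/9881·(0))/(1+119/9881) = 9881/10000 ≈ 0.988100
step 2 [2y] bond c/1=1/50: DF=(489383/500000 − 1/50·(0.988100))/(1+1/50) = 4701/5000 ≈ 0.940200
step 3 [3y] bond c/1=2/25: DF=(71701/62500 − 2/25·(0.988100+0.940200))/(1+2/25) = 4597/5000 ≈ 0.919400

1 1 9881/10000
2 2 4701/5000
3 3 4597/5000
s(2y) = (1/(4701/5000) − 1)/(2) = 299/9402 ≈ 3.1802%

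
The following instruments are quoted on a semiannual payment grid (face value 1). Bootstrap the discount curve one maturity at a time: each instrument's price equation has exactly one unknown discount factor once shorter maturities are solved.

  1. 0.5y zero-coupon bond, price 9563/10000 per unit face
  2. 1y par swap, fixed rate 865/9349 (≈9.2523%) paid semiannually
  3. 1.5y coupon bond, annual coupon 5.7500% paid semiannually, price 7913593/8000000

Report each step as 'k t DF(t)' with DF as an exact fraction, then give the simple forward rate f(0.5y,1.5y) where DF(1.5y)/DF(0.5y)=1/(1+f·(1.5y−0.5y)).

step 1 [0.5y] zero: DF = P = 9563/10000 ≈ 0.956300
step 2 [1y] swap r/2=865/18698: DF=(1 − 865/18698·(0.956300))/(1+865/18698) = 1827/2000 ≈ 0.913500
step 3 [1.5y] bond c/2=23/800: DF=(7913593/8000000 − 23/800·(0.956300+0.913500))/(1+23/800) = 9093/10000 ≈ 0.909300

1 1/2 9563/10000
2 1 1827/2000
3 3/2 9093/10000
f(0.5y,1.5y) = ((9563/10000)/(9093/10000) − 1)/(1) = 470/9093 ≈ 5.1688%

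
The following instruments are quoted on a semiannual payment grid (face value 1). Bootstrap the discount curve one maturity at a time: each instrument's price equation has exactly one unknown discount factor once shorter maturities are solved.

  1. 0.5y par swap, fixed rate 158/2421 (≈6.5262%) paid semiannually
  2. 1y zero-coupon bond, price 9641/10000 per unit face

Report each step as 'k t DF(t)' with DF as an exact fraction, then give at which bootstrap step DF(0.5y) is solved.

step 1 [0.5y] swap r/2=79/2421: DF=(1 − 79/2421·(0))/(1+79/2421) = 2421/2500 ≈ 0.968400
step 2 [1y] zero: DF = P = 9641/10000 ≈ 0.964100

1 1/2 2421/2500
2 1 9641/10000
DF(0.5y) is solved at step 1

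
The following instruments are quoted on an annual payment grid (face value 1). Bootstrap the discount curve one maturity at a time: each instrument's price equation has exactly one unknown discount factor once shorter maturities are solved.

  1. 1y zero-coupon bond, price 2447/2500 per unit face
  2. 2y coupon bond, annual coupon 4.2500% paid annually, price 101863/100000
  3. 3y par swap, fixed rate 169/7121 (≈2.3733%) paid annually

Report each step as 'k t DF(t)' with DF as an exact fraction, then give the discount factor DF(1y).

step 1 [1y] zero: DF = P = 2447/2500 ≈ 0.978800
step 2 [2y] bond c/1=17/400: DF=(101863/100000 − 17/400·(0.978800))/(1+17/400) = 2343/2500 ≈ 0.937200
step 3 [3y] swap r/1=169/7121: DF=(1 − 169/7121·(0.978800+0.937200))/(1+169/7121) = 2331/2500 ≈ 0.932400

1 1 2447/2500
2 2 2343/2500
3 3 2331/2500
DF(1y) = 2447/2500 ≈ 0.978800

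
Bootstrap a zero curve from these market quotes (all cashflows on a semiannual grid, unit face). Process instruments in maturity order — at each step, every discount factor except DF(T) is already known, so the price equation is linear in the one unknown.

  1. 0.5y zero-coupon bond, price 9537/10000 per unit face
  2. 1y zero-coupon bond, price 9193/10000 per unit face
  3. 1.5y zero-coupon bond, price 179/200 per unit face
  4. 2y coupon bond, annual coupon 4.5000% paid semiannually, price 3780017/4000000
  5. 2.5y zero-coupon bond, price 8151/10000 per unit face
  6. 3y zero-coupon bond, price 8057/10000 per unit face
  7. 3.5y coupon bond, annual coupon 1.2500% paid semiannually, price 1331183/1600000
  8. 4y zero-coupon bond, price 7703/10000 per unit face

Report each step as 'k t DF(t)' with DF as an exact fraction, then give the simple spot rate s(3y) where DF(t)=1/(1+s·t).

1 1/2 9537/10000
2 1 9193/10000
3 3/2 179/200
4 2 8633/10000
5 5/2 8151/10000
6 3 8057/10000
7 7/2 3971/5000
8 4 7703/10000
s(3y) = (1/(8057/10000) − 1)/(3) = 1943/24171 ≈ 8.0386%

step 1 [0.5y] zero: DF = P = 9537/10000 ≈ 0.953700
step 2 [1y] zero: DF = P = 9193/10000 ≈ 0.919300
step 3 [1.5y] zero: DF = P = 179/200 ≈ 0.895000
step 4 [2y] bond c/2=9/400: DF=(3780017/4000000 − 9/400·(0.953700+0.919300+0.895000))/(1+9/400) = 8633/10000 ≈ 0.863300
step 5 [2.5y] zero: DF = P = 8151/10000 ≈ 0.815100
step 6 [3y] zero: DF = P = 8057/10000 ≈ 0.805700
step 7 [3.5y] bond c/2=1/160: DF=(1331183/1600000 − 1/160·(0.953700+0.919300+0.895000+0.863300+0.815100+0.805700))/(1+1/160) = 3971/5000 ≈ 0.794200
step 8 [4y] zero: DF = P = 7703/10000 ≈ 0.770300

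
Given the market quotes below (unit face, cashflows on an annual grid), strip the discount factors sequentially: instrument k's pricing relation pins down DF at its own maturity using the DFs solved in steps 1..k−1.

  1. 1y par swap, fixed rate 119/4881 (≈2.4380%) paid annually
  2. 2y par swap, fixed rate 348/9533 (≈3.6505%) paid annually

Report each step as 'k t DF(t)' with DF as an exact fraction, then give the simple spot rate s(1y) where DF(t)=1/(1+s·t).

step 1 [1y] swap r/1=119/4881: DF=(1 − 119/4881·(0))/(1+119/4881) = 4881/5000 ≈ 0.976200
step 2 [2y] swap r/1=348/9533: DF=(1 − 348/9533·(0.976200))/(1+348/9533) = 1163/1250 ≈ 0.930400

1 1 4881/5000
2 2 1163/1250
s(1y) = (1/(4881/5000) − 1)/(1) = 119/4881 ≈ 2.4380%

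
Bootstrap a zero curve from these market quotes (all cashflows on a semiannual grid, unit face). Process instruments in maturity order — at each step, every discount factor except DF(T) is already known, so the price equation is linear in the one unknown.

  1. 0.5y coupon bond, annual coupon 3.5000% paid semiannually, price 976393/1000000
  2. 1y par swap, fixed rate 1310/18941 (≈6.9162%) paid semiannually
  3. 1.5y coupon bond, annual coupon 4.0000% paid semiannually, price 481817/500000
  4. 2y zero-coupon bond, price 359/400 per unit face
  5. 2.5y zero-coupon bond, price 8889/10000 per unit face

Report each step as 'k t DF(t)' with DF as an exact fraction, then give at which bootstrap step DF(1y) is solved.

1 1/2 2399/2500
2 1 1869/2000
3 3/2 2269/2500
4 2 359/400
5 5/2 8889/10000
DF(1y) is solved at step 2

step 1 [0.5y] bond c/2=7/400: DF=(976393/1000000 − 7/400·(0))/(1+7/400) = 2399/2500 ≈ 0.959600
step 2 [1y] swap r/2=655/18941: DF=(1 − 655/18941·(0.959600))/(1+655/18941) = 1869/2000 ≈ 0.934500
step 3 [1.5y] bond c/2=1/50: DF=(481817/500000 − 1/50·(0.959600+0.934500))/(1+1/50) = 2269/2500 ≈ 0.907600
step 4 [2y] zero: DF = P = 359/400 ≈ 0.897500
step 5 [2.5y] zero: DF = P = 8889/10000 ≈ 0.888900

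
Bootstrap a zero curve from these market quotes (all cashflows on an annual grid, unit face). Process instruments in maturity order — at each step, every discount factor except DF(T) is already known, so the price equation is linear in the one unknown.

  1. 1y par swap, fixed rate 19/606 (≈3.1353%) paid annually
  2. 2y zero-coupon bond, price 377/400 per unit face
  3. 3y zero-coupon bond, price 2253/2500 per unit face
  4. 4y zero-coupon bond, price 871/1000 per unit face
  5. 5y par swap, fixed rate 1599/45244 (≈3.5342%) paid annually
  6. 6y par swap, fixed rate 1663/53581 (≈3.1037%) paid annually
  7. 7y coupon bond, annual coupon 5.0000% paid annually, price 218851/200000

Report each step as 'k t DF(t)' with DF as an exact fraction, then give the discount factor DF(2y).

step 1 [1y] swap r/1=19/606: DF=(1 − 19/606·(0))/(1+19/606) = 606/625 ≈ 0.969600
step 2 [2y] zero: DF = P = 377/400 ≈ 0.942500
step 3 [3y] zero: DF = P = 2253/2500 ≈ 0.901200
step 4 [4y] zero: DF = P = 871/1000 ≈ 0.871000
step 5 [5y] swap r/1=1599/45244: DF=(1 − 1599/45244·(0.969600+0.942500+0.901200+0.871000))/(1+1599/45244) = 8401/10000 ≈ 0.840100
step 6 [6y] swap r/1=1663/53581: DF=(1 − 1663/53581·(0.969600+0.942500+0.901200+0.871000+0.840100))/(1+1663/53581) = 8337/10000 ≈ 0.833700
step 7 [7y] bond c/1=1/20: DF=(218851/200000 − 1/20·(0.969600+0.942500+0.901200+0.871000+0.840100+0.833700))/(1+1/20) = 787/1000 ≈ 0.787000

1 1 606/625
2 2 377/400
3 3 2253/2500
4 4 871/1000
5 5 8401/10000
6 6 8337/10000
7 7 787/1000
DF(2y) = 377/400 ≈ 0.942500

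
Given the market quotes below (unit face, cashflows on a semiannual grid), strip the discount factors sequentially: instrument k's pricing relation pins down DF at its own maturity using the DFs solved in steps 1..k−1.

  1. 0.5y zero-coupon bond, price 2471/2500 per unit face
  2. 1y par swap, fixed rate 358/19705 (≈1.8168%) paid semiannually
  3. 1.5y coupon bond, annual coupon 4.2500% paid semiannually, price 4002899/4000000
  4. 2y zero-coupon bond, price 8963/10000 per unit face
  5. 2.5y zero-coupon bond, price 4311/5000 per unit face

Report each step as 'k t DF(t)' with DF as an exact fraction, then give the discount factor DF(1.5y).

step 1 [0.5y] zero: DF = P = 2471/2500 ≈ 0.988400
step 2 [1y] swap r/2=179/19705: DF=(1 − 179/19705·(0.988400))/(1+179/19705) = 9821/10000 ≈ 0.982100
step 3 [1.5y] bond c/2=17/800: DF=(4002899/4000000 − 17/800·(0.988400+0.982100))/(1+17/800) = 9389/10000 ≈ 0.938900
step 4 [2y] zero: DF = P = 8963/10000 ≈ 0.896300
step 5 [2.5y] zero: DF = P = 4311/5000 ≈ 0.862200

1 1/2 2471/2500
2 1 9821/10000
3 3/2 9389/10000
4 2 8963/10000
5 5/2 4311/5000
DF(1.5y) = 9389/10000 ≈ 0.938900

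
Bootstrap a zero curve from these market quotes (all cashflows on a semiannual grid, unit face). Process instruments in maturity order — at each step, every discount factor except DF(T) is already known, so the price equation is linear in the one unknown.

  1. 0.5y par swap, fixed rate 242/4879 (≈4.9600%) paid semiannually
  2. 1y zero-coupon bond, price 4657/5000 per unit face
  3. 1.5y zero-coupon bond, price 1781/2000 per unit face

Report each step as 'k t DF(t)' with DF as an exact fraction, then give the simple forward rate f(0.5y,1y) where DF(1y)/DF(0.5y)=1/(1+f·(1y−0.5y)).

step 1 [0.5y] swap r/2=121/4879: DF=(1 − 121/4879·(0))/(1+121/4879) = 4879/5000 ≈ 0.975800
step 2 [1y] zero: DF = P = 4657/5000 ≈ 0.931400
step 3 [1.5y] zero: DF = P = 1781/2000 ≈ 0.890500

1 1/2 4879/5000
2 1 4657/5000
3 3/2 1781/2000
f(0.5y,1y) = ((4879/5000)/(4657/5000) − 1)/(1/2) = 444/4657 ≈ 9.5340%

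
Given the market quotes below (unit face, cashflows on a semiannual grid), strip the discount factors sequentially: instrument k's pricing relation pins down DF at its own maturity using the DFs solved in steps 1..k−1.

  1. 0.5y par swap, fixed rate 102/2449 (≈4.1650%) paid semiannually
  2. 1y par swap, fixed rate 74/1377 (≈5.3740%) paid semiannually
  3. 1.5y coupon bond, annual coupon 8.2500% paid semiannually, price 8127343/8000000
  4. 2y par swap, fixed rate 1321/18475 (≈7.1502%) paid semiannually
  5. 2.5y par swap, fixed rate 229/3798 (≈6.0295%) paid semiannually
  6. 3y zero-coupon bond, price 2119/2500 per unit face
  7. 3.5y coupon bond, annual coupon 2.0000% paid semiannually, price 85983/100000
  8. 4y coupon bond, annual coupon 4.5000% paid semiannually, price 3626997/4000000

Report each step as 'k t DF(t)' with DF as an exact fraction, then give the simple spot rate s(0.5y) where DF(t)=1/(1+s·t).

step 1 [0.5y] swap r/2=51/2449: DF=(1 − 51/2449·(0))/(1+51/2449) = 2449/2500 ≈ 0.979600
step 2 [1y] swap r/2=37/1377: DF=(1 − 37/1377·(0.979600))/(1+37/1377) = 4741/5000 ≈ 0.948200
step 3 [1.5y] bond c/2=33/800: DF=(8127343/8000000 − 33/800·(0.979600+0.948200))/(1+33/800) = 8993/10000 ≈ 0.899300
step 4 [2y] swap r/2=1321/36950: DF=(1 − 1321/36950·(0.979600+0.948200+0.899300))/(1+1321/36950) = 8679/10000 ≈ 0.867900
step 5 [2.5y] swap r/2=229/7596: DF=(1 − 229/7596·(0.979600+0.948200+0.899300+0.867900))/(1+229/7596) = 4313/5000 ≈ 0.862600
step 6 [3y] zero: DF = P = 2119/2500 ≈ 0.847600
step 7 [3.5y] bond c/2=1/100: DF=(85983/100000 − 1/100·(0.979600+0.948200+0.899300+0.867900+0.862600+0.847600))/(1+1/100) = 3989/5000 ≈ 0.797800
step 8 [4y] bond c/2=9/400: DF=(3626997/4000000 − 9/400·(0.979600+0.948200+0.899300+0.867900+0.862600+0.847600+0.797800))/(1+9/400) = 7503/10000 ≈ 0.750300

1 1/2 2449/2500
2 1 4741/5000
3 3/2 8993/10000
4 2 8679/10000
5 5/2 4313/5000
6 3 2119/2500
7 7/2 3989/5000
8 4 7503/10000
s(0.5y) = (1/(2449/2500) − 1)/(1/2) = 102/2449 ≈ 4.1650%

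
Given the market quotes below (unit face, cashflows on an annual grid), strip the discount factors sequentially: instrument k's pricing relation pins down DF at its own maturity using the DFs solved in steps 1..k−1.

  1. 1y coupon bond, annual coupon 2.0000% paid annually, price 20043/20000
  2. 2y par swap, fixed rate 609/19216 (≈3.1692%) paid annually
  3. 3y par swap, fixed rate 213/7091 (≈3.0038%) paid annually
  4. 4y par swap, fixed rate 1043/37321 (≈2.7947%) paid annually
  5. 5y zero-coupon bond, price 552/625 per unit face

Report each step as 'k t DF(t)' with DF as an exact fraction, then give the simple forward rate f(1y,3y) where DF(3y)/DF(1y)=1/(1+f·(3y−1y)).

step 1 [1y] bond c/1=1/50: DF=(20043/20000 − 1/50·(0))/(1+1/50) = 393/400 ≈ 0.982500
step 2 [2y] swap r/1=609/19216: DF=(1 − 609/19216·(0.982500))/(1+609/19216) = 9391/10000 ≈ 0.939100
step 3 [3y] swap r/1=213/7091: DF=(1 − 213/7091·(0.982500+0.939100))/(1+213/7091) = 2287/2500 ≈ 0.914800
step 4 [4y] swap r/1=1043/37321: DF=(1 − 1043/37321·(0.982500+0.939100+0.914800))/(1+1043/37321) = 8957/10000 ≈ 0.895700
step 5 [5y] zero: DF = P = 552/625 ≈ 0.883200

1 1 393/400
2 2 9391/10000
3 3 2287/2500
4 4 8957/10000
5 5 552/625
f(1y,3y) = ((393/400)/(2287/2500) − 1)/(2) = 677/18296 ≈ 3.7003%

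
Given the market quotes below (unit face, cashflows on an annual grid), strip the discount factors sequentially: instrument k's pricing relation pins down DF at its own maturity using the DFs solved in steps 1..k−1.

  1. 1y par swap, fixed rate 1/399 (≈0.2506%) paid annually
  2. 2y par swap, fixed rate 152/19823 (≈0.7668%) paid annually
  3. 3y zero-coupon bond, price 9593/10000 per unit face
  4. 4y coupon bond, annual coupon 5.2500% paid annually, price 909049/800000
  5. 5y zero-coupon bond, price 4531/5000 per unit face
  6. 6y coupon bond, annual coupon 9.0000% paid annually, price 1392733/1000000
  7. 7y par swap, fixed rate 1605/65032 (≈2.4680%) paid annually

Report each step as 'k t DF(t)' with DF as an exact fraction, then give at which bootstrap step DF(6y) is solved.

step 1 [1y] swap r/1=1/399: DF=(1 − 1/399·(0))/(1+1/399) = 399/400 ≈ 0.997500
step 2 [2y] swap r/1=152/19823: DF=(1 − 152/19823·(0.997500))/(1+152/19823) = 1231/1250 ≈ 0.984800
step 3 [3y] zero: DF = P = 9593/10000 ≈ 0.959300
step 4 [4y] bond c/1=21/400: DF=(909049/800000 − 21/400·(0.997500+0.984800+0.959300))/(1+21/400) = 9329/10000 ≈ 0.932900
step 5 [5y] zero: DF = P = 4531/5000 ≈ 0.906200
step 6 [6y] bond c/1=9/100: DF=(1392733/1000000 − 9/100·(0.997500+0.984800+0.959300+0.932900+0.906200))/(1+9/100) = 883/1000 ≈ 0.883000
step 7 [7y] swap r/1=1605/65032: DF=(1 − 1605/65032·(0.997500+0.984800+0.959300+0.932900+0.906200+0.883000))/(1+1605/65032) = 1679/2000 ≈ 0.839500

1 1 399/400
2 2 1231/1250
3 3 9593/10000
4 4 9329/10000
5 5 4531/5000
6 6 883/1000
7 7 1679/2000
DF(6y) is solved at step 6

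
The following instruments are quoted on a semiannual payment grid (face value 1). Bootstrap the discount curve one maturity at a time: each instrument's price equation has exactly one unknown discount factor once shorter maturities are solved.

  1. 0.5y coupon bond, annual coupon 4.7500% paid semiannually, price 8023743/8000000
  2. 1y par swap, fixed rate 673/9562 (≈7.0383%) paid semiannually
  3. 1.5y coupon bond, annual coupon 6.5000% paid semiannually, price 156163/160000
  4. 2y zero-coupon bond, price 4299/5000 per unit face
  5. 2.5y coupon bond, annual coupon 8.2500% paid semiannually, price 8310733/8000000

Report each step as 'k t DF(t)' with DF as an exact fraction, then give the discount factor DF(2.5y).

1 1/2 9797/10000
2 1 9327/10000
3 3/2 8851/10000
4 2 4299/5000
5 5/2 533/625
DF(2.5y) = 533/625 ≈ 0.852800

step 1 [0.5y] bond c/2=19/800: DF=(8023743/8000000 − 19/800·(0))/(1+19/800) = 9797/10000 ≈ 0.979700
step 2 [1y] swap r/2=673/19124: DF=(1 − 673/19124·(0.979700))/(1+673/19124) = 9327/10000 ≈ 0.932700
step 3 [1.5y] bond c/2=13/400: DF=(156163/160000 − 13/400·(0.979700+0.932700))/(1+13/400) = 8851/10000 ≈ 0.885100
step 4 [2y] zero: DF = P = 4299/5000 ≈ 0.859800
step 5 [2.5y] bond c/2=33/800: DF=(8310733/8000000 − 33/800·(0.979700+0.932700+0.885100+0.859800))/(1+33/800) = 533/625 ≈ 0.852800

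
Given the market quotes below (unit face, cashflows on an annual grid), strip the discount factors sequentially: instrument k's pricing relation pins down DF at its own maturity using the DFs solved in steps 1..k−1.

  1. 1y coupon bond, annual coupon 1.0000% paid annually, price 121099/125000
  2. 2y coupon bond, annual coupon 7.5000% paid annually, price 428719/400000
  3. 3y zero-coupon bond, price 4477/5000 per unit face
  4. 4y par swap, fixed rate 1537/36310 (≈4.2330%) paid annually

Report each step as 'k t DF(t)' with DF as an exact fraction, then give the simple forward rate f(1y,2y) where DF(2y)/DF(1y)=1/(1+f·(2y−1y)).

1 1 1199/1250
2 2 9301/10000
3 3 4477/5000
4 4 8463/10000
f(1y,2y) = ((1199/1250)/(9301/10000) − 1)/(1) = 291/9301 ≈ 3.1287%

step 1 [1y] bond c/1=1/100: DF=(121099/125000 − 1/100·(0))/(1+1/100) = 1199/1250 ≈ 0.959200
step 2 [2y] bond c/1=3/40: DF=(428719/400000 − 3/40·(0.959200))/(1+3/40) = 9301/10000 ≈ 0.930100
step 3 [3y] zero: DF = P = 4477/5000 ≈ 0.895400
step 4 [4y] swap r/1=1537/36310: DF=(1 − 1537/36310·(0.959200+0.930100+0.895400))/(1+1537/36310) = 8463/10000 ≈ 0.846300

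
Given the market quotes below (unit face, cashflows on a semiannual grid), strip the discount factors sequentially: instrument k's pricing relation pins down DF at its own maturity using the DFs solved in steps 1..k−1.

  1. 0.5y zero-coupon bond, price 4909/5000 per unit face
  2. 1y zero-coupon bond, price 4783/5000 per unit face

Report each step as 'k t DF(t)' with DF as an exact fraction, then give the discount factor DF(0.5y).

1 1/2 4909/5000
2 1 4783/5000
DF(0.5y) = 4909/5000 ≈ 0.981800

step 1 [0.5y] zero: DF = P = 4909/5000 ≈ 0.981800
step 2 [1y] zero: DF = P = 4783/5000 ≈ 0.956600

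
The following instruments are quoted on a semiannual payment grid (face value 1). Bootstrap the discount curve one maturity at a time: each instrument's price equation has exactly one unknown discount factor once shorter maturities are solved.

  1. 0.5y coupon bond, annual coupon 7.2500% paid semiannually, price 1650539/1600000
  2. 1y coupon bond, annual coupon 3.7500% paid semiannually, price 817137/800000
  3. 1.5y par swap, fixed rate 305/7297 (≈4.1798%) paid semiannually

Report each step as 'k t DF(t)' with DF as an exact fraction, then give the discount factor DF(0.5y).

step 1 [0.5y] bond c/2=29/800: DF=(1650539/1600000 − 29/800·(0))/(1+29/800) = 1991/2000 ≈ 0.995500
step 2 [1y] bond c/2=3/160: DF=(817137/800000 − 3/160·(0.995500))/(1+3/160) = 9843/10000 ≈ 0.984300
step 3 [1.5y] swap r/2=305/14594: DF=(1 − 305/14594·(0.995500+0.984300))/(1+305/14594) = 939/1000 ≈ 0.939000

1 1/2 1991/2000
2 1 9843/10000
3 3/2 939/1000
DF(0.5y) = 1991/2000 ≈ 0.995500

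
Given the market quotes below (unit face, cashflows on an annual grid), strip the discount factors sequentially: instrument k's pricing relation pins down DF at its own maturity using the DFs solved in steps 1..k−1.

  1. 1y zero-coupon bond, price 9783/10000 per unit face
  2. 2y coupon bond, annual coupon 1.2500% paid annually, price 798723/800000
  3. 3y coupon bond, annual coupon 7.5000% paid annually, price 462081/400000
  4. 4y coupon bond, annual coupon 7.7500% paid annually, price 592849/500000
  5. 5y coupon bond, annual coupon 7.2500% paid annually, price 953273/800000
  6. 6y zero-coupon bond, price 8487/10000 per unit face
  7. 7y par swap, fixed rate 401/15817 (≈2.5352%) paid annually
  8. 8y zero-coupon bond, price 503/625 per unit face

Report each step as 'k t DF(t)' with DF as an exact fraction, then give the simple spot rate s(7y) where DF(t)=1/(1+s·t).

step 1 [1y] zero: DF = P = 9783/10000 ≈ 0.978300
step 2 [2y] bond c/1=1/80: DF=(798723/800000 − 1/80·(0.978300))/(1+1/80) = 487/500 ≈ 0.974000
step 3 [3y] bond c/1=3/40: DF=(462081/400000 − 3/40·(0.978300+0.974000))/(1+3/40) = 1173/1250 ≈ 0.938400
step 4 [4y] bond c/1=31/400: DF=(592849/500000 − 31/400·(0.978300+0.974000+0.938400))/(1+31/400) = 357/400 ≈ 0.892500
step 5 [5y] bond c/1=29/400: DF=(953273/800000 − 29/400·(0.978300+0.974000+0.938400+0.892500))/(1+29/400) = 8553/10000 ≈ 0.855300
step 6 [6y] zero: DF = P = 8487/10000 ≈ 0.848700
step 7 [7y] swap r/1=401/15817: DF=(1 − 401/15817·(0.978300+0.974000+0.938400+0.892500+0.855300+0.848700))/(1+401/15817) = 2099/2500 ≈ 0.839600
step 8 [8y] zero: DF = P = 503/625 ≈ 0.804800

1 1 9783/10000
2 2 487/500
3 3 1173/1250
4 4 357/400
5 5 8553/10000
6 6 8487/10000
7 7 2099/2500
8 8 503/625
s(7y) = (1/(2099/2500) − 1)/(7) = 401/14693 ≈ 2.7292%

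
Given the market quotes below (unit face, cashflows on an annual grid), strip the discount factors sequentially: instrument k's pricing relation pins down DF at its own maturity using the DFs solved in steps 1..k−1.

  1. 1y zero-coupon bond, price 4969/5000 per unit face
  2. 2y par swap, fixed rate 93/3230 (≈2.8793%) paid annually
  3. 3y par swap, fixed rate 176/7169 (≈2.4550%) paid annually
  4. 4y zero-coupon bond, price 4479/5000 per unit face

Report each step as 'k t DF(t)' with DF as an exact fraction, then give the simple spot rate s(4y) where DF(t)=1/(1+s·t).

1 1 4969/5000
2 2 4721/5000
3 3 581/625
4 4 4479/5000
s(4y) = (1/(4479/5000) − 1)/(4) = 521/17916 ≈ 2.9080%

step 1 [1y] zero: DF = P = 4969/5000 ≈ 0.993800
step 2 [2y] swap r/1=93/3230: DF=(1 − 93/3230·(0.993800))/(1+93/3230) = 4721/5000 ≈ 0.944200
step 3 [3y] swap r/1=176/7169: DF=(1 − 176/7169·(0.993800+0.944200))/(1+176/7169) = 581/625 ≈ 0.929600
step 4 [4y] zero: DF = P = 4479/5000 ≈ 0.895800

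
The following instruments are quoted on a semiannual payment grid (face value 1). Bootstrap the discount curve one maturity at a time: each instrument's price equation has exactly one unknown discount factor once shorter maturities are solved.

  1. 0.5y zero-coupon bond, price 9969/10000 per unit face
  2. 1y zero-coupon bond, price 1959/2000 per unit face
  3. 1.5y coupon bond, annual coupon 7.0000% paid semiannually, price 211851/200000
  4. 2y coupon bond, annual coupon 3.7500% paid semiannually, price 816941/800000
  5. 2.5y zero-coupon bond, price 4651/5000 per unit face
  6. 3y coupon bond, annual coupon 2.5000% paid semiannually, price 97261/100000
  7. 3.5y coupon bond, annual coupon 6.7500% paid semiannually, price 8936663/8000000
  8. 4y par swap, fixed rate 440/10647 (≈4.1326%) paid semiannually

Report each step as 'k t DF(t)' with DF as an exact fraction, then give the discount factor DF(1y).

step 1 [0.5y] zero: DF = P = 9969/10000 ≈ 0.996900
step 2 [1y] zero: DF = P = 1959/2000 ≈ 0.979500
step 3 [1.5y] bond c/2=7/200: DF=(211851/200000 − 7/200·(0.996900+0.979500))/(1+7/200) = 4783/5000 ≈ 0.956600
step 4 [2y] bond c/2=3/160: DF=(816941/800000 − 3/160·(0.996900+0.979500+0.956600))/(1+3/160) = 2371/2500 ≈ 0.948400
step 5 [2.5y] zero: DF = P = 4651/5000 ≈ 0.930200
step 6 [3y] bond c/2=1/80: DF=(97261/100000 − 1/80·(0.996900+0.979500+0.956600+0.948400+0.930200))/(1+1/80) = 2253/2500 ≈ 0.901200
step 7 [3.5y] bond c/2=27/800: DF=(8936663/8000000 − 27/800·(0.996900+0.979500+0.956600+0.948400+0.930200+0.901200))/(1+27/800) = 8941/10000 ≈ 0.894100
step 8 [4y] swap r/2=220/10647: DF=(1 − 220/10647·(0.996900+0.979500+0.956600+0.948400+0.930200+0.901200+0.894100))/(1+220/10647) = 423/500 ≈ 0.846000

1 1/2 9969/10000
2 1 1959/2000
3 3/2 4783/5000
4 2 2371/2500
5 5/2 4651/5000
6 3 2253/2500
7 7/2 8941/10000
8 4 423/500
DF(1y) = 1959/2000 ≈ 0.979500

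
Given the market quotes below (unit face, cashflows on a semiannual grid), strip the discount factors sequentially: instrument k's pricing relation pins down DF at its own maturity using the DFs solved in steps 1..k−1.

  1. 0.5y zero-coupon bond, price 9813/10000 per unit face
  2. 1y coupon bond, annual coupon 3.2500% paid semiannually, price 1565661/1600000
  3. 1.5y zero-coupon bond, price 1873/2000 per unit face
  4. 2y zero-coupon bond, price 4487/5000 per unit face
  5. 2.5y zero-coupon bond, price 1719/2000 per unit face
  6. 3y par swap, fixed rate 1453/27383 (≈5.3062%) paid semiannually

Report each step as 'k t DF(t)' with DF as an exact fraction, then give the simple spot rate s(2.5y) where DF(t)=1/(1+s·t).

1 1/2 9813/10000
2 1 592/625
3 3/2 1873/2000
4 2 4487/5000
5 5/2 1719/2000
6 3 8547/10000
s(2.5y) = (1/(1719/2000) − 1)/(5/2) = 562/8595 ≈ 6.5387%

step 1 [0.5y] zero: DF = P = 9813/10000 ≈ 0.981300
step 2 [1y] bond c/2=13/800: DF=(1565661/1600000 − 13/800·(0.981300))/(1+13/800) = 592/625 ≈ 0.947200
step 3 [1.5y] zero: DF = P = 1873/2000 ≈ 0.936500
step 4 [2y] zero: DF = P = 4487/5000 ≈ 0.897400
step 5 [2.5y] zero: DF = P = 1719/2000 ≈ 0.859500
step 6 [3y] swap r/2=1453/54766: DF=(1 − 1453/54766·(0.981300+0.947200+0.936500+0.897400+0.859500))/(1+1453/54766) = 8547/10000 ≈ 0.854700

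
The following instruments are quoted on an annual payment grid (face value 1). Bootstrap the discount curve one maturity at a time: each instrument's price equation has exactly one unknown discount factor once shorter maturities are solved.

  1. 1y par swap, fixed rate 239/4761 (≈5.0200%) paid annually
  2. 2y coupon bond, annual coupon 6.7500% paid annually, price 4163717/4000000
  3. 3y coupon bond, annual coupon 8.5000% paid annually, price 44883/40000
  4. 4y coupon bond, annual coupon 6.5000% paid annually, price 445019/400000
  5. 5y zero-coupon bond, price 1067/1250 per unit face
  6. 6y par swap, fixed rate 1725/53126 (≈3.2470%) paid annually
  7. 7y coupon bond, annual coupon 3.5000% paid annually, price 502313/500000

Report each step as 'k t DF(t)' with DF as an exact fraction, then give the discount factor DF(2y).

step 1 [1y] swap r/1=239/4761: DF=(1 − 239/4761·(0))/(1+239/4761) = 4761/5000 ≈ 0.952200
step 2 [2y] bond c/1=27/400: DF=(4163717/4000000 − 27/400·(0.952200))/(1+27/400) = 9149/10000 ≈ 0.914900
step 3 [3y] bond c/1=17/200: DF=(44883/40000 − 17/200·(0.952200+0.914900))/(1+17/200) = 8879/10000 ≈ 0.887900
step 4 [4y] bond c/1=13/200: DF=(445019/400000 − 13/200·(0.952200+0.914900+0.887900))/(1+13/200) = 1753/2000 ≈ 0.876500
step 5 [5y] zero: DF = P = 1067/1250 ≈ 0.853600
step 6 [6y] swap r/1=1725/53126: DF=(1 − 1725/53126·(0.952200+0.914900+0.887900+0.876500+0.853600))/(1+1725/53126) = 331/400 ≈ 0.827500
step 7 [7y] bond c/1=7/200: DF=(502313/500000 − 7/200·(0.952200+0.914900+0.887900+0.876500+0.853600+0.827500))/(1+7/200) = 791/1000 ≈ 0.791000

1 1 4761/5000
2 2 9149/10000
3 3 8879/10000
4 4 1753/2000
5 5 1067/1250
6 6 331/400
7 7 791/1000
DF(2y) = 9149/10000 ≈ 0.914900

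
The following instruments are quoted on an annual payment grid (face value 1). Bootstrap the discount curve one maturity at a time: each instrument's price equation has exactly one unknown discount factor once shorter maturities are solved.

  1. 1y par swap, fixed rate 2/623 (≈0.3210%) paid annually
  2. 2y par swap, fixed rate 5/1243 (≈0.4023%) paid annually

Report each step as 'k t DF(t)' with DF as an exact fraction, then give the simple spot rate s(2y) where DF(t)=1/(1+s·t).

1 1 623/625
2 2 124/125
s(2y) = (1/(124/125) − 1)/(2) = 1/248 ≈ 0.4032%

step 1 [1y] swap r/1=2/623: DF=(1 − 2/623·(0))/(1+2/623) = 623/625 ≈ 0.996800
step 2 [2y] swap r/1=5/1243: DF=(1 − 5/1243·(0.996800))/(1+5/1243) = 124/125 ≈ 0.992000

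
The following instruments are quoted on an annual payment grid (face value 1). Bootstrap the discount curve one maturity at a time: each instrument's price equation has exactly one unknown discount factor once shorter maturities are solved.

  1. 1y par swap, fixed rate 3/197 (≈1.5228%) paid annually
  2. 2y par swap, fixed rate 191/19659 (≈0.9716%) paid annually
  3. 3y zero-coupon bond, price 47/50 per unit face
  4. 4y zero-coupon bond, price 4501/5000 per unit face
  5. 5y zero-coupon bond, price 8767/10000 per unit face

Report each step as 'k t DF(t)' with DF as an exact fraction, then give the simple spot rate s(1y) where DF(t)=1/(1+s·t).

step 1 [1y] swap r/1=3/197: DF=(1 − 3/197·(0))/(1+3/197) = 197/200 ≈ 0.985000
step 2 [2y] swap r/1=191/19659: DF=(1 − 191/19659·(0.985000))/(1+191/19659) = 9809/10000 ≈ 0.980900
step 3 [3y] zero: DF = P = 47/50 ≈ 0.940000
step 4 [4y] zero: DF = P = 4501/5000 ≈ 0.900200
step 5 [5y] zero: DF = P = 8767/10000 ≈ 0.876700

1 1 197/200
2 2 9809/10000
3 3 47/50
4 4 4501/5000
5 5 8767/10000
s(1y) = (1/(197/200) − 1)/(1) = 3/197 ≈ 1.5228%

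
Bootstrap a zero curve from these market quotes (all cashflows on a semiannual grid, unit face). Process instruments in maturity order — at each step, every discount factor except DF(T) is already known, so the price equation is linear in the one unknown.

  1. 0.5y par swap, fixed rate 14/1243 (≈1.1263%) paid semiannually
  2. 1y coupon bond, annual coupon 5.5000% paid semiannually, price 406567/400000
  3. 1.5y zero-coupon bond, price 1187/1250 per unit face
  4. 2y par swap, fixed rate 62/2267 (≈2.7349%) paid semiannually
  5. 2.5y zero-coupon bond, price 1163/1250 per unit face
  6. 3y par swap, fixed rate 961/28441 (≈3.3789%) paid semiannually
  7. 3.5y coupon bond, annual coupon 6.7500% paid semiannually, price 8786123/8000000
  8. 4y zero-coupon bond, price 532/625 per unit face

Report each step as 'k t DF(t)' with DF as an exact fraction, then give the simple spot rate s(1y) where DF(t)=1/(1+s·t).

step 1 [0.5y] swap r/2=7/1243: DF=(1 − 7/1243·(0))/(1+7/1243) = 1243/1250 ≈ 0.994400
step 2 [1y] bond c/2=11/400: DF=(406567/400000 − 11/400·(0.994400))/(1+11/400) = 4813/5000 ≈ 0.962600
step 3 [1.5y] zero: DF = P = 1187/1250 ≈ 0.949600
step 4 [2y] swap r/2=31/2267: DF=(1 − 31/2267·(0.994400+0.962600+0.949600))/(1+31/2267) = 9473/10000 ≈ 0.947300
step 5 [2.5y] zero: DF = P = 1163/1250 ≈ 0.930400
step 6 [3y] swap r/2=961/56882: DF=(1 − 961/56882·(0.994400+0.962600+0.949600+0.947300+0.930400))/(1+961/56882) = 9039/10000 ≈ 0.903900
step 7 [3.5y] bond c/2=27/800: DF=(8786123/8000000 − 27/800·(0.994400+0.962600+0.949600+0.947300+0.930400+0.903900))/(1+27/800) = 8767/10000 ≈ 0.876700
step 8 [4y] zero: DF = P = 532/625 ≈ 0.851200

1 1/2 1243/1250
2 1 4813/5000
3 3/2 1187/1250
4 2 9473/10000
5 5/2 1163/1250
6 3 9039/10000
7 7/2 8767/10000
8 4 532/625
s(1y) = (1/(4813/5000) − 1)/(1) = 187/4813 ≈ 3.8853%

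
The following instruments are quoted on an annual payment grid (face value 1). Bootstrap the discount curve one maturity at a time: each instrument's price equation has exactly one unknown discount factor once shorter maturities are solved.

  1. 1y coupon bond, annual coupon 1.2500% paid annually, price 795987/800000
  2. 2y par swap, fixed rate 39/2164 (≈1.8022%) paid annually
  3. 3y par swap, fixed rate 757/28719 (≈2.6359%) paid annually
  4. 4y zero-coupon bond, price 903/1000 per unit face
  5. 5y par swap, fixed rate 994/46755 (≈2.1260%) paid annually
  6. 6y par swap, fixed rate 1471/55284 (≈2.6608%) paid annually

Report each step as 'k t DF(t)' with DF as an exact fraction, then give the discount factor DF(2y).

step 1 [1y] bond c/1=1/80: DF=(795987/800000 − 1/80·(0))/(1+1/80) = 9827/10000 ≈ 0.982700
step 2 [2y] swap r/1=39/2164: DF=(1 − 39/2164·(0.982700))/(1+39/2164) = 9649/10000 ≈ 0.964900
step 3 [3y] swap r/1=757/28719: DF=(1 − 757/28719·(0.982700+0.964900))/(1+757/28719) = 9243/10000 ≈ 0.924300
step 4 [4y] zero: DF = P = 903/1000 ≈ 0.903000
step 5 [5y] swap r/1=994/46755: DF=(1 − 994/46755·(0.982700+0.964900+0.924300+0.903000))/(1+994/46755) = 4503/5000 ≈ 0.900600
step 6 [6y] swap r/1=1471/55284: DF=(1 − 1471/55284·(0.982700+0.964900+0.924300+0.903000+0.900600))/(1+1471/55284) = 8529/10000 ≈ 0.852900

1 1 9827/10000
2 2 9649/10000
3 3 9243/10000
4 4 903/1000
5 5 4503/5000
6 6 8529/10000
DF(2y) = 9649/10000 ≈ 0.964900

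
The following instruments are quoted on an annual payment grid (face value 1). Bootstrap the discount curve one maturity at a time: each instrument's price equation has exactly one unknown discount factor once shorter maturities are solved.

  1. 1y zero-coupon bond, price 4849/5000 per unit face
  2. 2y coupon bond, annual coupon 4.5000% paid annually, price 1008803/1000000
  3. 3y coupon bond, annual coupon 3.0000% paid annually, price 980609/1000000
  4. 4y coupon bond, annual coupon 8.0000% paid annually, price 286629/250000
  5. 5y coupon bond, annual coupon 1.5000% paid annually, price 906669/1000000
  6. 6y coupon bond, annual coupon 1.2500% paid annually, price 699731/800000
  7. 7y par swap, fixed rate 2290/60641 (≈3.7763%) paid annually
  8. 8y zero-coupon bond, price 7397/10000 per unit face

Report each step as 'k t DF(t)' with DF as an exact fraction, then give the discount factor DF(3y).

1 1 4849/5000
2 2 2309/2500
3 3 8969/10000
4 4 8549/10000
5 5 4197/5000
6 6 1617/2000
7 7 771/1000
8 8 7397/10000
DF(3y) = 8969/10000 ≈ 0.896900

step 1 [1y] zero: DF = P = 4849/5000 ≈ 0.969800
step 2 [2y] bond c/1=9/200: DF=(1008803/1000000 − 9/200·(0.969800))/(1+9/200) = 2309/2500 ≈ 0.923600
step 3 [3y] bond c/1=3/100: DF=(980609/1000000 − 3/100·(0.969800+0.923600))/(1+3/100) = 8969/10000 ≈ 0.896900
step 4 [4y] bond c/1=2/25: DF=(286629/250000 − 2/25·(0.969800+0.923600+0.896900))/(1+2/25) = 8549/10000 ≈ 0.854900
step 5 [5y] bond c/1=3/200: DF=(906669/1000000 − 3/200·(0.969800+0.923600+0.896900+0.854900))/(1+3/200) = 4197/5000 ≈ 0.839400
step 6 [6y] bond c/1=1/80: DF=(699731/800000 − 1/80·(0.969800+0.923600+0.896900+0.854900+0.839400))/(1+1/80) = 1617/2000 ≈ 0.808500
step 7 [7y] swap r/1=2290/60641: DF=(1 − 2290/60641·(0.969800+0.923600+0.896900+0.854900+0.839400+0.808500))/(1+2290/60641) = 771/1000 ≈ 0.771000
step 8 [8y] zero: DF = P = 7397/10000 ≈ 0.739700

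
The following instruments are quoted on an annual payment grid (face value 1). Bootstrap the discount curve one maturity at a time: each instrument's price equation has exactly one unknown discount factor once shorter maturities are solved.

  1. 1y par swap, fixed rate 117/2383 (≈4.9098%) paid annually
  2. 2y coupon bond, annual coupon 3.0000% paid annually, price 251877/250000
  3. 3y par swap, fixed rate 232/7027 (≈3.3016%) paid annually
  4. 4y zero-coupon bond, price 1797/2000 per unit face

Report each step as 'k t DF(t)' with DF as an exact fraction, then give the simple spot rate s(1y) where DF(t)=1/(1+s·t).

step 1 [1y] swap r/1=117/2383: DF=(1 − 117/2383·(0))/(1+117/2383) = 2383/2500 ≈ 0.953200
step 2 [2y] bond c/1=3/100: DF=(251877/250000 − 3/100·(0.953200))/(1+3/100) = 594/625 ≈ 0.950400
step 3 [3y] swap r/1=232/7027: DF=(1 − 232/7027·(0.953200+0.950400))/(1+232/7027) = 567/625 ≈ 0.907200
step 4 [4y] zero: DF = P = 1797/2000 ≈ 0.898500

1 1 2383/2500
2 2 594/625
3 3 567/625
4 4 1797/2000
s(1y) = (1/(2383/2500) − 1)/(1) = 117/2383 ≈ 4.9098%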